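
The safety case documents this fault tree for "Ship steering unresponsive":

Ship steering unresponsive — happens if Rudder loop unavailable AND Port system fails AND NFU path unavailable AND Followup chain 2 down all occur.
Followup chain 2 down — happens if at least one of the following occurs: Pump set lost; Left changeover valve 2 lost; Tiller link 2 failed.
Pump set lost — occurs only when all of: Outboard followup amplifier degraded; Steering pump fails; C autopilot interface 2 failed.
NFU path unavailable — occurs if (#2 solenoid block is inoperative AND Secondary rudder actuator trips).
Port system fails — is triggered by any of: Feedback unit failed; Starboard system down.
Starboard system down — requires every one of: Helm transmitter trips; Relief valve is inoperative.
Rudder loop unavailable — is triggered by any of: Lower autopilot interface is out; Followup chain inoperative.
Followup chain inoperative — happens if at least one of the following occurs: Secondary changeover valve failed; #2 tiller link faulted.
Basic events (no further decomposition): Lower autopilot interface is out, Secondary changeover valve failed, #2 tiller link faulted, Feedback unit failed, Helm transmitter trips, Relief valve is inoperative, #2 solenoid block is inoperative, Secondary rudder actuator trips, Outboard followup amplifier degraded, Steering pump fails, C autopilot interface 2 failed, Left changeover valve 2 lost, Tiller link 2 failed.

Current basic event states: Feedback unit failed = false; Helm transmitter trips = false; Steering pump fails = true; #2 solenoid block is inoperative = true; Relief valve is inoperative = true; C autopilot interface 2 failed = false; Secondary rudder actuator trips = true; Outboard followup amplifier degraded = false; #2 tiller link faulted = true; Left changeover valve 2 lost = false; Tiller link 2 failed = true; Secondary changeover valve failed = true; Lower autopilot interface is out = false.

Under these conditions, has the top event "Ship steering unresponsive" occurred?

Followup chain inoperative [OR]: Secondary changeover valve failed=occurs, #2 tiller link faulted=occurs → at least one input occurs → occurs.
Rudder loop unavailable [OR]: Lower autopilot interface is out=not, Followup chain inoperative=occurs → at least one input occurs → occurs.
Starboard system down [AND]: Helm transmitter trips=not, Relief valve is inoperative=occurs → not all inputs occur → does not occur.
Port system fails [OR]: Feedback unit failed=not, Starboard system down=not → no input occurs → does not occur.
NFU path unavailable [AND]: #2 solenoid block is inoperative=occurs, Secondary rudder actuator trips=occurs → all inputs occur → occurs.
Pump set lost [AND]: Outboard followup amplifier degraded=not, Steering pump fails=occurs, C autopilot interface 2 failed=not → not all inputs occur → does not occur.
Followup chain 2 down [OR]: Pump set lost=not, Left changeover valve 2 lost=not, Tiller link 2 failed=occurs → at least one input occurs → occurs.
Ship steering unresponsive [AND]: Rudder loop unavailable=occurs, Port system fails=not, NFU path unavailable=occurs, Followup chain 2 down=occurs → not all inputs occur → does not occur.

No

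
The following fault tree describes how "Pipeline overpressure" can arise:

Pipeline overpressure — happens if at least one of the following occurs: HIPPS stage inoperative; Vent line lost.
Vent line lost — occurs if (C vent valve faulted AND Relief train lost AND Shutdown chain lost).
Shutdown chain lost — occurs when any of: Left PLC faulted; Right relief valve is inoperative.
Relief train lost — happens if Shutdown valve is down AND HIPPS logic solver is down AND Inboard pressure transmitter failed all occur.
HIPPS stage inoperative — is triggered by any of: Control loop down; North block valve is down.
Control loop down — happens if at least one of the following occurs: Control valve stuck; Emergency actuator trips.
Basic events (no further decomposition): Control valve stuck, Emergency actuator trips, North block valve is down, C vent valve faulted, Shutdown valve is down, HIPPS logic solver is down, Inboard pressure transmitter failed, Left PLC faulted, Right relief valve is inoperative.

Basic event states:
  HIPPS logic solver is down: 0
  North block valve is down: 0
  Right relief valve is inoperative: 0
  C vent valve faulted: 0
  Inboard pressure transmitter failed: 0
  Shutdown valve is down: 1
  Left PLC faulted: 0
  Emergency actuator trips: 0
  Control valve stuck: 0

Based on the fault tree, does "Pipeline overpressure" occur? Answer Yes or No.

Control loop down [OR]: Control valve stuck=not, Emergency actuator trips=not → no input occurs → does not occur.
HIPPS stage inoperative [OR]: Control loop down=not, North block valve is down=not → no input occurs → does not occur.
Relief train lost [AND]: Shutdown valve is down=occurs, HIPPS logic solver is down=not, Inboard pressure transmitter failed=not → not all inputs occur → does not occur.
Shutdown chain lost [OR]: Left PLC faulted=not, Right relief valve is inoperative=not → no input occurs → does not occur.
Vent line lost [AND]: C vent valve faulted=not, Relief train lost=not, Shutdown chain lost=not → not all inputs occur → does not occur.
Pipeline overpressure [OR]: HIPPS stage inoperative=not, Vent line lost=not → no input occurs → does not occur.

No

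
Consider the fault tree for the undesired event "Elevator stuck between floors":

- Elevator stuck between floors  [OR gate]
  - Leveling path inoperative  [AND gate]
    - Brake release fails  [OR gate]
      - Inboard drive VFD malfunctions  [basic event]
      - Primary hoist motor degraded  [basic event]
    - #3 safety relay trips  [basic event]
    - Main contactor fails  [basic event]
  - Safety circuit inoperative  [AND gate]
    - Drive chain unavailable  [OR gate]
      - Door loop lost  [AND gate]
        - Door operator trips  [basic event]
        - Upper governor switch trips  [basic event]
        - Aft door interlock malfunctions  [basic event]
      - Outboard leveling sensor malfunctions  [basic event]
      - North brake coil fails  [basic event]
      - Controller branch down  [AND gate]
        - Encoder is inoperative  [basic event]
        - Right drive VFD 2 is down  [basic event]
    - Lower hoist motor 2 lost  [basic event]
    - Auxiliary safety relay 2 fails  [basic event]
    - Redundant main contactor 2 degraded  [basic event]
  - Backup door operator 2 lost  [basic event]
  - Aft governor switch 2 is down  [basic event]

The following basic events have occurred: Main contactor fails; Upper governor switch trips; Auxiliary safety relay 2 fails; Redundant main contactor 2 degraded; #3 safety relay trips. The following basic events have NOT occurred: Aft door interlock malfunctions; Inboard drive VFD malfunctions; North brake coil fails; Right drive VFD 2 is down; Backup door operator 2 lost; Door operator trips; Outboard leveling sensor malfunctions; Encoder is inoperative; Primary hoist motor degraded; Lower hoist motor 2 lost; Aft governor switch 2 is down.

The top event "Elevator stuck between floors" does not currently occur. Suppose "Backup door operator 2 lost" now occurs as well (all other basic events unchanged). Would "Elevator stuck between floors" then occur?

Counterfactual: set "Backup door operator 2 lost" to occurred.
Brake release fails [OR]: Inboard drive VFD malfunctions=not, Primary hoist motor degraded=not → no input occurs → does not occur.
Leveling path inoperative [AND]: Brake release fails=not, #3 safety relay trips=occurs, Main contactor fails=occurs → not all inputs occur → does not occur.
Door loop lost [AND]: Door operator trips=not, Upper governor switch trips=occurs, Aft door interlock malfunctions=not → not all inputs occur → does not occur.
Controller branch down [AND]: Encoder is inoperative=not, Right drive VFD 2 is down=not → not all inputs occur → does not occur.
Drive chain unavailable [OR]: Door loop lost=not, Outboard leveling sensor malfunctions=not, North brake coil fails=not, Controller branch down=not → no input occurs → does not occur.
Safety circuit inoperative [AND]: Drive chain unavailable=not, Lower hoist motor 2 lost=not, Auxiliary safety relay 2 fails=occurs, Redundant main contactor 2 degraded=occurs → not all inputs occur → does not occur.
Elevator stuck between floors [OR]: Leveling path inoperative=not, Safety circuit inoperative=not, Backup door operator 2 lost=occurs, Aft governor switch 2 is down=not → at least one input occurs → occurs.

Yes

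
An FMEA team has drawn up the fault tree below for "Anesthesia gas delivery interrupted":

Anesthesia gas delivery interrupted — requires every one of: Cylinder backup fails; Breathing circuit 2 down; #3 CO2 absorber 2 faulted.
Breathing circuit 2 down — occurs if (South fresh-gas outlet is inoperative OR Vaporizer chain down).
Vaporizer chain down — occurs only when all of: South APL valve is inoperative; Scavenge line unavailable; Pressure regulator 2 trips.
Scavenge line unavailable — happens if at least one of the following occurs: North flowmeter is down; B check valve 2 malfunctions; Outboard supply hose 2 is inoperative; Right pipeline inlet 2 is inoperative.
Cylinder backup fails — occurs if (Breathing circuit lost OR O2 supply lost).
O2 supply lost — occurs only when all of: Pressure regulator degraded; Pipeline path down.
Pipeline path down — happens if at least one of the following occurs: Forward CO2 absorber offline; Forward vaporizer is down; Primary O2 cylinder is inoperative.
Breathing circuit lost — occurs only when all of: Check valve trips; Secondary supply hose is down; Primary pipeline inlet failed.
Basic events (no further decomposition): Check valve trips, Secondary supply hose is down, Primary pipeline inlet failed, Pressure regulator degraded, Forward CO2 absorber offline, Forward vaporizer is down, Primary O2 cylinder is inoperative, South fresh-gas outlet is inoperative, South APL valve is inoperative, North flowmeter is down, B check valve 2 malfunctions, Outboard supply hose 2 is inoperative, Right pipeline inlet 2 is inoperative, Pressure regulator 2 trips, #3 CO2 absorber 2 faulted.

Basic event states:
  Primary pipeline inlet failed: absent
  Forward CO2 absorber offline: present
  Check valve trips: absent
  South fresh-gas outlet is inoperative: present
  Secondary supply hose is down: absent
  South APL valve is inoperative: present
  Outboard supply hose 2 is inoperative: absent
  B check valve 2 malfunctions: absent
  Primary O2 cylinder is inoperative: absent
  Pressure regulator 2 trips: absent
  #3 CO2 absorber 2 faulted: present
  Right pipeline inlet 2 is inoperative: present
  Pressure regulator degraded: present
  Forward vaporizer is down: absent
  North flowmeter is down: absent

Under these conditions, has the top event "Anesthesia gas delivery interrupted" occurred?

Breathing circuit lost [AND]: Check valve trips=not, Secondary supply hose is down=not, Primary pipeline inlet failed=not → not all inputs occur → does not occur.
Pipeline path down [OR]: Forward CO2 absorber offline=occurs, Forward vaporizer is down=not, Primary O2 cylinder is inoperative=not → at least one input occurs → occurs.
O2 supply lost [AND]: Pressure regulator degraded=occurs, Pipeline path down=occurs → all inputs occur → occurs.
Cylinder backup fails [OR]: Breathing circuit lost=not, O2 supply lost=occurs → at least one input occurs → occurs.
Scavenge line unavailable [OR]: North flowmeter is down=not, B check valve 2 malfunctions=not, Outboard supply hose 2 is inoperative=not, Right pipeline inlet 2 is inoperative=occurs → at least one input occurs → occurs.
Vaporizer chain down [AND]: South APL valve is inoperative=occurs, Scavenge line unavailable=occurs, Pressure regulator 2 trips=not → not all inputs occur → does not occur.
Breathing circuit 2 down [OR]: South fresh-gas outlet is inoperative=occurs, Vaporizer chain down=not → at least one input occurs → occurs.
Anesthesia gas delivery interrupted [AND]: Cylinder backup fails=occurs, Breathing circuit 2 down=occurs, #3 CO2 absorber 2 faulted=occurs → all inputs occur → occurs.

Yes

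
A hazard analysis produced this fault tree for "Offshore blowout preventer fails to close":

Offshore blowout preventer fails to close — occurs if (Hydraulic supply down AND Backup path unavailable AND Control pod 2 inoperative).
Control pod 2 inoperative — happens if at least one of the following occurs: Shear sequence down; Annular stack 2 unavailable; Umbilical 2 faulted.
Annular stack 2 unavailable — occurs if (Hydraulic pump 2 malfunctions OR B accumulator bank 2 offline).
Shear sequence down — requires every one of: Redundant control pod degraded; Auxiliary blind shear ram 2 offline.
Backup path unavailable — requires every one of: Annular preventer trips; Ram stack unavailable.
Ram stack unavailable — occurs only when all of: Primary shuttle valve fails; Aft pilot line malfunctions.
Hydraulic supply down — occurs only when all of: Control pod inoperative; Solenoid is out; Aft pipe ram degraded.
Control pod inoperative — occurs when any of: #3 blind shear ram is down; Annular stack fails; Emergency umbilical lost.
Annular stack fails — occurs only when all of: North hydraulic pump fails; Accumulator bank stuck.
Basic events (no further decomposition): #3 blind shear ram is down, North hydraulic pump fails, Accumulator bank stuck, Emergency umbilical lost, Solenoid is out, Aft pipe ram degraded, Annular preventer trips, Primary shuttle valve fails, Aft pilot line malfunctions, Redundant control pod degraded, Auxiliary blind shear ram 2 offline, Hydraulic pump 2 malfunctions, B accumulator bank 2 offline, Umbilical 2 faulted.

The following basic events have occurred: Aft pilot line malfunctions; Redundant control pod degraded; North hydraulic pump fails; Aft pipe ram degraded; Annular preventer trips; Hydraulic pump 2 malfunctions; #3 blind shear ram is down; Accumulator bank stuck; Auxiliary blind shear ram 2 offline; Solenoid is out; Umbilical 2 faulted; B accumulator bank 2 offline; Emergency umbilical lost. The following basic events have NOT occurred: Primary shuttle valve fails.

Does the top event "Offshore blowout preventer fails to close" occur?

Annular stack fails [AND]: North hydraulic pump fails=occurs, Accumulator bank stuck=occurs → all inputs occur → occurs.
Control pod inoperative [OR]: #3 blind shear ram is down=occurs, Annular stack fails=occurs, Emergency umbilical lost=occurs → at least one input occurs → occurs.
Hydraulic supply down [AND]: Control pod inoperative=occurs, Solenoid is out=occurs, Aft pipe ram degraded=occurs → all inputs occur → occurs.
Ram stack unavailable [AND]: Primary shuttle valve fails=not, Aft pilot line malfunctions=occurs → not all inputs occur → does not occur.
Backup path unavailable [AND]: Annular preventer trips=occurs, Ram stack unavailable=not → not all inputs occur → does not occur.
Shear sequence down [AND]: Redundant control pod degraded=occurs, Auxiliary blind shear ram 2 offline=occurs → all inputs occur → occurs.
Annular stack 2 unavailable [OR]: Hydraulic pump 2 malfunctions=occurs, B accumulator bank 2 offline=occurs → at least one input occurs → occurs.
Control pod 2 inoperative [OR]: Shear sequence down=occurs, Annular stack 2 unavailable=occurs, Umbilical 2 faulted=occurs → at least one input occurs → occurs.
Offshore blowout preventer fails to close [AND]: Hydraulic supply down=occurs, Backup path unavailable=not, Control pod 2 inoperative=occurs → not all inputs occur → does not occur.

No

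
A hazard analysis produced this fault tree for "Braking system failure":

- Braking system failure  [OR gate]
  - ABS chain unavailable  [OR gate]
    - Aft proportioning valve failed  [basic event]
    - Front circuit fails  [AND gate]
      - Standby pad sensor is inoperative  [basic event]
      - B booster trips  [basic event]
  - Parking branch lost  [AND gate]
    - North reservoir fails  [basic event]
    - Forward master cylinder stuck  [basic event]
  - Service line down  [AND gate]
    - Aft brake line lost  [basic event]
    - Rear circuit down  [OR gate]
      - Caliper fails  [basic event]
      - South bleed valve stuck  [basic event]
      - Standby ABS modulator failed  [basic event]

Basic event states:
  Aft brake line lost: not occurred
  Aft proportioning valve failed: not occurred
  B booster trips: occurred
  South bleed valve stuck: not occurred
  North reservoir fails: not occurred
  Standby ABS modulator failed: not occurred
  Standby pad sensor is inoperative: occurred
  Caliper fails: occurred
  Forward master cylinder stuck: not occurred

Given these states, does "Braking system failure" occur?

Yes

Front circuit fails [AND]: Standby pad sensor is inoperative=occurs, B booster trips=occurs → all inputs occur → occurs.
ABS chain unavailable [OR]: Aft proportioning valve failed=not, Front circuit fails=occurs → at least one input occurs → occurs.
Parking branch lost [AND]: North reservoir fails=not, Forward master cylinder stuck=not → not all inputs occur → does not occur.
Rear circuit down [OR]: Caliper fails=occurs, South bleed valve stuck=not, Standby ABS modulator failed=not → at least one input occurs → occurs.
Service line down [AND]: Aft brake line lost=not, Rear circuit down=occurs → not all inputs occur → does not occur.
Braking system failure [OR]: ABS chain unavailable=occurs, Parking branch lost=not, Service line down=not → at least one input occurs → occurs.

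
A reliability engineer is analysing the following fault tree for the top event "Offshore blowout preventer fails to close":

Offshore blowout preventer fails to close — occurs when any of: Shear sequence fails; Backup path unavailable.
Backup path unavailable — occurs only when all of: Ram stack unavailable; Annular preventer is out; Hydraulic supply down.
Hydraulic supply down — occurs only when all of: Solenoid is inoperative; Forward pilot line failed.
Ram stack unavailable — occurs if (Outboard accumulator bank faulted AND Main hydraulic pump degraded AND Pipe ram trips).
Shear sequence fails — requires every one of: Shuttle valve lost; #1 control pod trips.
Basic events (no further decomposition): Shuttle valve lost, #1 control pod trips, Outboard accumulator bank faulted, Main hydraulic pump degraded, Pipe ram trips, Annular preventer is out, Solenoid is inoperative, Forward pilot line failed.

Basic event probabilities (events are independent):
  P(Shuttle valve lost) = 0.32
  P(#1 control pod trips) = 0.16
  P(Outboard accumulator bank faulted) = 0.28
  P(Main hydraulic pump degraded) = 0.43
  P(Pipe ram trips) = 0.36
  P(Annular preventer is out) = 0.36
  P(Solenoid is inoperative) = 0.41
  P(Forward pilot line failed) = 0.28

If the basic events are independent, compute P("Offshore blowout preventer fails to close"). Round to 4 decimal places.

0.0529

P(Shear sequence fails) [AND] = 0.32 × 0.16 = 0.051200
P(Ram stack unavailable) [AND] = 0.28 × 0.43 × 0.36 = 0.043344
P(Hydraulic supply down) [AND] = 0.41 × 0.28 = 0.114800
P(Backup path unavailable) [AND] = 0.043344 × 0.36 × 0.114800 = 0.001791
P(Offshore blowout preventer fails to close) [OR] = 1 − (1−0.051200) × (1−0.001791) = 0.052899
Rounded to 4 decimal places: P(Offshore blowout preventer fails to close) ≈ 0.0529.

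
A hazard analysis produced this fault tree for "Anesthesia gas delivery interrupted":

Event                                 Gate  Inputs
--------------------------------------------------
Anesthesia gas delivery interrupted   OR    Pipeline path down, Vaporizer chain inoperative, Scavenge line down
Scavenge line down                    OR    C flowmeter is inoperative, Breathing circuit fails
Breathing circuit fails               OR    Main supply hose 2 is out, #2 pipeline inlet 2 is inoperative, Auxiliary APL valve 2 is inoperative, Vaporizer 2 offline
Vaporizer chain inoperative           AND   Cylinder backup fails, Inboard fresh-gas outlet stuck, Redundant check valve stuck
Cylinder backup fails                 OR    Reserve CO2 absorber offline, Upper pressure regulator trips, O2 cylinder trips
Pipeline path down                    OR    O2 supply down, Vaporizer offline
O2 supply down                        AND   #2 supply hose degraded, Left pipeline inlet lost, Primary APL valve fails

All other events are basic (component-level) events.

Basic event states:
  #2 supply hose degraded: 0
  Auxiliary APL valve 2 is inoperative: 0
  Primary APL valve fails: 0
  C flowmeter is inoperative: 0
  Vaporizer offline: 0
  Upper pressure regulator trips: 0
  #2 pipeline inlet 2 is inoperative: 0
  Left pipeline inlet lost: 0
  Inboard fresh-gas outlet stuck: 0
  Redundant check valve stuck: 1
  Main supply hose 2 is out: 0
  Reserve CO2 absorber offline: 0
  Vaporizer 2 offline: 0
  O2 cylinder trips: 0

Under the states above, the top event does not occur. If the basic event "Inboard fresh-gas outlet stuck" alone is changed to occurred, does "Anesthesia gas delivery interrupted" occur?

No

Counterfactual: set "Inboard fresh-gas outlet stuck" to occurred.
O2 supply down [AND]: #2 supply hose degraded=not, Left pipeline inlet lost=not, Primary APL valve fails=not → not all inputs occur → does not occur.
Pipeline path down [OR]: O2 supply down=not, Vaporizer offline=not → no input occurs → does not occur.
Cylinder backup fails [OR]: Reserve CO2 absorber offline=not, Upper pressure regulator trips=not, O2 cylinder trips=not → no input occurs → does not occur.
Vaporizer chain inoperative [AND]: Cylinder backup fails=not, Inboard fresh-gas outlet stuck=occurs, Redundant check valve stuck=occurs → not all inputs occur → does not occur.
Breathing circuit fails [OR]: Main supply hose 2 is out=not, #2 pipeline inlet 2 is inoperative=not, Auxiliary APL valve 2 is inoperative=not, Vaporizer 2 offline=not → no input occurs → does not occur.
Scavenge line down [OR]: C flowmeter is inoperative=not, Breathing circuit fails=not → no input occurs → does not occur.
Anesthesia gas delivery interrupted [OR]: Pipeline path down=not, Vaporizer chain inoperative=not, Scavenge line down=not → no input occurs → does not occur.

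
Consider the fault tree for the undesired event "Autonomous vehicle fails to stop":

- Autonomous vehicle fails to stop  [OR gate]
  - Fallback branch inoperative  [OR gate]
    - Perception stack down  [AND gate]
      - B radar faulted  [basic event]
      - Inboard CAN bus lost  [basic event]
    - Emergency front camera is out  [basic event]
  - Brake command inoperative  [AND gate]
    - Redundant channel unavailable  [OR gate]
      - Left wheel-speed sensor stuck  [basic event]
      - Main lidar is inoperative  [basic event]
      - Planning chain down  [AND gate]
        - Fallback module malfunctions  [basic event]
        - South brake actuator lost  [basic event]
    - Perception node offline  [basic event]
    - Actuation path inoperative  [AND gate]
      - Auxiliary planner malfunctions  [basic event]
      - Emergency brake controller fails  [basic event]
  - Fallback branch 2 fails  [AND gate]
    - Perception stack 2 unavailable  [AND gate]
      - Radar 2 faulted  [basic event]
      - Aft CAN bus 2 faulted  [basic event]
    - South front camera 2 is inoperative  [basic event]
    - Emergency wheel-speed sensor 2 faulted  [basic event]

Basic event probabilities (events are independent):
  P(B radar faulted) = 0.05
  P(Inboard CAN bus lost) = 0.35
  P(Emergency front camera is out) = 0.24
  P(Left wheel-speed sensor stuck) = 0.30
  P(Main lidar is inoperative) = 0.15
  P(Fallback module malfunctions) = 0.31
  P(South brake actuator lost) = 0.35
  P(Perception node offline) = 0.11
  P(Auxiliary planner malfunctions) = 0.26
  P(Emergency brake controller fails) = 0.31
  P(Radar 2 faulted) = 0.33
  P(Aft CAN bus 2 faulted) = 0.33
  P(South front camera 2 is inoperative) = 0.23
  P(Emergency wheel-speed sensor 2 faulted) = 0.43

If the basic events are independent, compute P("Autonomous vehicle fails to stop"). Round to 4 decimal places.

0.2644

P(Perception stack down) [AND] = 0.05 × 0.35 = 0.017500
P(Fallback branch inoperative) [OR] = 1 − (1−0.017500) × (1−0.24) = 0.253300
P(Planning chain down) [AND] = 0.31 × 0.35 = 0.108500
P(Redundant channel unavailable) [OR] = 1 − (1−0.30) × (1−0.15) × (1−0.108500) = 0.469558
P(Actuation path inoperative) [AND] = 0.26 × 0.31 = 0.080600
P(Brake command inoperative) [AND] = 0.469558 × 0.11 × 0.080600 = 0.004163
P(Perception stack 2 unavailable) [AND] = 0.33 × 0.33 = 0.108900
P(Fallback branch 2 fails) [AND] = 0.108900 × 0.23 × 0.43 = 0.010770
P(Autonomous vehicle fails to stop) [OR] = 1 − (1−0.253300) × (1−0.004163) × (1−0.010770) = 0.264417
Rounded to 4 decimal places: P(Autonomous vehicle fails to stop) ≈ 0.2644.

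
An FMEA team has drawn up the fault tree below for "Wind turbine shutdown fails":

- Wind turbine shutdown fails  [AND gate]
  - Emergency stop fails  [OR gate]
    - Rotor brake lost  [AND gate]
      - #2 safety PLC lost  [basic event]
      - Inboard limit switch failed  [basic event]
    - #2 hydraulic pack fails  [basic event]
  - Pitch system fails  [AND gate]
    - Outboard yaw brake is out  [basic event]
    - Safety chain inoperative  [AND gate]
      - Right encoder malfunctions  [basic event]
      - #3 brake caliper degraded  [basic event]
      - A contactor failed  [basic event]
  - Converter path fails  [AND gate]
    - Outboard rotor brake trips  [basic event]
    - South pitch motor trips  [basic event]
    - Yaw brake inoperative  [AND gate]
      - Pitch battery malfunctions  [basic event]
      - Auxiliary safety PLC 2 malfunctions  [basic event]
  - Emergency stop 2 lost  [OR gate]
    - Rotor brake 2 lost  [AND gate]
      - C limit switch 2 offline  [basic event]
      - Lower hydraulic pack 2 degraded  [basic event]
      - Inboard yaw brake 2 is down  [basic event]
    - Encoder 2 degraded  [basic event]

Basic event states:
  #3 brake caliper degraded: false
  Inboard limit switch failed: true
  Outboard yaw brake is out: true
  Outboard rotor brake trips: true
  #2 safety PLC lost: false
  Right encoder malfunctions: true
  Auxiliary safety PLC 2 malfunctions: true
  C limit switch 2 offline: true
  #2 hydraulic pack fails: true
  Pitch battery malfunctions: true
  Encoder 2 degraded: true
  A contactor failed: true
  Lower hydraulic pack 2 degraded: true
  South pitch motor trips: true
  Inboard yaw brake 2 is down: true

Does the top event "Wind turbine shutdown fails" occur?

No

Rotor brake lost [AND]: #2 safety PLC lost=not, Inboard limit switch failed=occurs → not all inputs occur → does not occur.
Emergency stop fails [OR]: Rotor brake lost=not, #2 hydraulic pack fails=occurs → at least one input occurs → occurs.
Safety chain inoperative [AND]: Right encoder malfunctions=occurs, #3 brake caliper degraded=not, A contactor failed=occurs → not all inputs occur → does not occur.
Pitch system fails [AND]: Outboard yaw brake is out=occurs, Safety chain inoperative=not → not all inputs occur → does not occur.
Yaw brake inoperative [AND]: Pitch battery malfunctions=occurs, Auxiliary safety PLC 2 malfunctions=occurs → all inputs occur → occurs.
Converter path fails [AND]: Outboard rotor brake trips=occurs, South pitch motor trips=occurs, Yaw brake inoperative=occurs → all inputs occur → occurs.
Rotor brake 2 lost [AND]: C limit switch 2 offline=occurs, Lower hydraulic pack 2 degraded=occurs, Inboard yaw brake 2 is down=occurs → all inputs occur → occurs.
Emergency stop 2 lost [OR]: Rotor brake 2 lost=occurs, Encoder 2 degraded=occurs → at least one input occurs → occurs.
Wind turbine shutdown fails [AND]: Emergency stop fails=occurs, Pitch system fails=not, Converter path fails=occurs, Emergency stop 2 lost=occurs → not all inputs occur → does not occur.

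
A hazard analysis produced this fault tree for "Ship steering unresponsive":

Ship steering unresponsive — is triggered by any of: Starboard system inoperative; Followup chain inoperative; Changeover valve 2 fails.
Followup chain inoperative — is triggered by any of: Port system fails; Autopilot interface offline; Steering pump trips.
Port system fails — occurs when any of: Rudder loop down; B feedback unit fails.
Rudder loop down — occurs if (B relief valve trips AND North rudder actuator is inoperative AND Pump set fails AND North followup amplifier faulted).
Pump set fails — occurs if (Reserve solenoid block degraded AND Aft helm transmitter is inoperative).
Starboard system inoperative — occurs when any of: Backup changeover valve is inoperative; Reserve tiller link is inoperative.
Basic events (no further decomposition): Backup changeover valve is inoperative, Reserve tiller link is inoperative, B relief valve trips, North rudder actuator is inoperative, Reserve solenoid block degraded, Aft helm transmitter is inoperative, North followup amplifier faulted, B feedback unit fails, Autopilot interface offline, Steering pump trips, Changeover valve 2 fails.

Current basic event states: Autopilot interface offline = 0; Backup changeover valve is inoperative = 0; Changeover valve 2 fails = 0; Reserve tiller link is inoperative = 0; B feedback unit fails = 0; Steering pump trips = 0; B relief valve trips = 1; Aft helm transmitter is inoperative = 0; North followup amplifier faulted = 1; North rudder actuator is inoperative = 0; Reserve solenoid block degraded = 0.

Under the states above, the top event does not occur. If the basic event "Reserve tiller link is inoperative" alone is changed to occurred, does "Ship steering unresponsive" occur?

Counterfactual: set "Reserve tiller link is inoperative" to occurred.
Starboard system inoperative [OR]: Backup changeover valve is inoperative=not, Reserve tiller link is inoperative=occurs → at least one input occurs → occurs.
Pump set fails [AND]: Reserve solenoid block degraded=not, Aft helm transmitter is inoperative=not → not all inputs occur → does not occur.
Rudder loop down [AND]: B relief valve trips=occurs, North rudder actuator is inoperative=not, Pump set fails=not, North followup amplifier faulted=occurs → not all inputs occur → does not occur.
Port system fails [OR]: Rudder loop down=not, B feedback unit fails=not → no input occurs → does not occur.
Followup chain inoperative [OR]: Port system fails=not, Autopilot interface offline=not, Steering pump trips=not → no input occurs → does not occur.
Ship steering unresponsive [OR]: Starboard system inoperative=occurs, Followup chain inoperative=not, Changeover valve 2 fails=not → at least one input occurs → occurs.

Yes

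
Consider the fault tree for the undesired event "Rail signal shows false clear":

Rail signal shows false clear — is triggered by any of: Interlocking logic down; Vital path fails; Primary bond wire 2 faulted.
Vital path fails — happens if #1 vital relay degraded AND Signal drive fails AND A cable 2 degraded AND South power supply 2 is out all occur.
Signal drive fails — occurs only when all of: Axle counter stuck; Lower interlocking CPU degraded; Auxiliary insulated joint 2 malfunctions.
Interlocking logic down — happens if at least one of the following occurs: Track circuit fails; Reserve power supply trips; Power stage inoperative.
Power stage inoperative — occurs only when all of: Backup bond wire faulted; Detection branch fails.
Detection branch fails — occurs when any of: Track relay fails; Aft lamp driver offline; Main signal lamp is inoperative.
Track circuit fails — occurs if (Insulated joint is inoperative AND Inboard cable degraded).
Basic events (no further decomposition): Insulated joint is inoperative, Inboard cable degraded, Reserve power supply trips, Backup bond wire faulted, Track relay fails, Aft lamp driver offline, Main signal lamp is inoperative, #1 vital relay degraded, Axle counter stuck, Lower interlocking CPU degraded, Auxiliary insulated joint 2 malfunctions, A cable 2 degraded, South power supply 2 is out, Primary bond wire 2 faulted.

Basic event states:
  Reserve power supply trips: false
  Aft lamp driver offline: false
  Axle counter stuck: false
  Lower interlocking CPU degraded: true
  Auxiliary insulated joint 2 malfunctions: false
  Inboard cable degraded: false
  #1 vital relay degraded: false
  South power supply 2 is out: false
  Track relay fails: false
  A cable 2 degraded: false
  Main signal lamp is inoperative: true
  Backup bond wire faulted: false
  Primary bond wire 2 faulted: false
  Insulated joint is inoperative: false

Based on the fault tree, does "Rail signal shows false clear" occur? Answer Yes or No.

Track circuit fails [AND]: Insulated joint is inoperative=not, Inboard cable degraded=not → not all inputs occur → does not occur.
Detection branch fails [OR]: Track relay fails=not, Aft lamp driver offline=not, Main signal lamp is inoperative=occurs → at least one input occurs → occurs.
Power stage inoperative [AND]: Backup bond wire faulted=not, Detection branch fails=occurs → not all inputs occur → does not occur.
Interlocking logic down [OR]: Track circuit fails=not, Reserve power supply trips=not, Power stage inoperative=not → no input occurs → does not occur.
Signal drive fails [AND]: Axle counter stuck=not, Lower interlocking CPU degraded=occurs, Auxiliary insulated joint 2 malfunctions=not → not all inputs occur → does not occur.
Vital path fails [AND]: #1 vital relay degraded=not, Signal drive fails=not, A cable 2 degraded=not, South power supply 2 is out=not → not all inputs occur → does not occur.
Rail signal shows false clear [OR]: Interlocking logic down=not, Vital path fails=not, Primary bond wire 2 faulted=not → no input occurs → does not occur.

No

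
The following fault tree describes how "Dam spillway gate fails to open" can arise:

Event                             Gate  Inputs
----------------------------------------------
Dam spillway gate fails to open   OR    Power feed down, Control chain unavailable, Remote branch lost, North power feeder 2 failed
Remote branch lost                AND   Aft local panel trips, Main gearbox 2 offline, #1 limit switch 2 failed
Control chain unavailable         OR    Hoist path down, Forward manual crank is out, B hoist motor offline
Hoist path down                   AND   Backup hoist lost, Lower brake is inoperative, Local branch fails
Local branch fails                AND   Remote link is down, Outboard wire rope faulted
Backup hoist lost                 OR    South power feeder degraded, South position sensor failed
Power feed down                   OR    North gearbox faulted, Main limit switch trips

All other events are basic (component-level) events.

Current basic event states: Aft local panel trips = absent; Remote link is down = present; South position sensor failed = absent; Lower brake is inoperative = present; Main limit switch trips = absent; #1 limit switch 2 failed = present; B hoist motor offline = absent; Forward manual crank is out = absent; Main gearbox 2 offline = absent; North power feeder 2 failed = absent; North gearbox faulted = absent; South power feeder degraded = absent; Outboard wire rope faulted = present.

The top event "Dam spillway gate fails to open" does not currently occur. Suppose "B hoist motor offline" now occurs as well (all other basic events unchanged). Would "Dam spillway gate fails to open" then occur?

Counterfactual: set "B hoist motor offline" to occurred.
Power feed down [OR]: North gearbox faulted=not, Main limit switch trips=not → no input occurs → does not occur.
Backup hoist lost [OR]: South power feeder degraded=not, South position sensor failed=not → no input occurs → does not occur.
Local branch fails [AND]: Remote link is down=occurs, Outboard wire rope faulted=occurs → all inputs occur → occurs.
Hoist path down [AND]: Backup hoist lost=not, Lower brake is inoperative=occurs, Local branch fails=occurs → not all inputs occur → does not occur.
Control chain unavailable [OR]: Hoist path down=not, Forward manual crank is out=not, B hoist motor offline=occurs → at least one input occurs → occurs.
Remote branch lost [AND]: Aft local panel trips=not, Main gearbox 2 offline=not, #1 limit switch 2 failed=occurs → not all inputs occur → does not occur.
Dam spillway gate fails to open [OR]: Power feed down=not, Control chain unavailable=occurs, Remote branch lost=not, North power feeder 2 failed=not → at least one input occurs → occurs.

Yes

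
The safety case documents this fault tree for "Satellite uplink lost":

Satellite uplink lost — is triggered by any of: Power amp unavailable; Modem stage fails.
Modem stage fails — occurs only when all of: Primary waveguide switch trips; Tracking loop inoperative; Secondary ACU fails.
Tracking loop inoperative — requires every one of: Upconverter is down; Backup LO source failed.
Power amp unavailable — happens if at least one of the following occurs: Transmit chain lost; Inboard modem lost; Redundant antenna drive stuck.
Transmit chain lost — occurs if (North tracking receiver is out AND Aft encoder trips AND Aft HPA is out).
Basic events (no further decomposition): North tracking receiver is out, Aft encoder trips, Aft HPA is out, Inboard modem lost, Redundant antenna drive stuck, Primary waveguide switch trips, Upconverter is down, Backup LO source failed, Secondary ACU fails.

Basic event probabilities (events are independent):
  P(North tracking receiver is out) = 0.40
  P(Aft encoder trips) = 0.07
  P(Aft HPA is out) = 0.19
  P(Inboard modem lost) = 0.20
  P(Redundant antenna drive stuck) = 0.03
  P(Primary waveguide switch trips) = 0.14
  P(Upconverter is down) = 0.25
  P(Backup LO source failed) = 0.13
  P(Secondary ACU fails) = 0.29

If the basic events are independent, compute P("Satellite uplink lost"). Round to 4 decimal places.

P(Transmit chain lost) [AND] = 0.40 × 0.07 × 0.19 = 0.005320
P(Power amp unavailable) [OR] = 1 − (1−0.005320) × (1−0.20) × (1−0.03) = 0.228128
P(Tracking loop inoperative) [AND] = 0.25 × 0.13 = 0.032500
P(Modem stage fails) [AND] = 0.14 × 0.032500 × 0.29 = 0.001320
P(Satellite uplink lost) [OR] = 1 − (1−0.228128) × (1−0.001320) = 0.229147
Rounded to 4 decimal places: P(Satellite uplink lost) ≈ 0.2291.

0.2291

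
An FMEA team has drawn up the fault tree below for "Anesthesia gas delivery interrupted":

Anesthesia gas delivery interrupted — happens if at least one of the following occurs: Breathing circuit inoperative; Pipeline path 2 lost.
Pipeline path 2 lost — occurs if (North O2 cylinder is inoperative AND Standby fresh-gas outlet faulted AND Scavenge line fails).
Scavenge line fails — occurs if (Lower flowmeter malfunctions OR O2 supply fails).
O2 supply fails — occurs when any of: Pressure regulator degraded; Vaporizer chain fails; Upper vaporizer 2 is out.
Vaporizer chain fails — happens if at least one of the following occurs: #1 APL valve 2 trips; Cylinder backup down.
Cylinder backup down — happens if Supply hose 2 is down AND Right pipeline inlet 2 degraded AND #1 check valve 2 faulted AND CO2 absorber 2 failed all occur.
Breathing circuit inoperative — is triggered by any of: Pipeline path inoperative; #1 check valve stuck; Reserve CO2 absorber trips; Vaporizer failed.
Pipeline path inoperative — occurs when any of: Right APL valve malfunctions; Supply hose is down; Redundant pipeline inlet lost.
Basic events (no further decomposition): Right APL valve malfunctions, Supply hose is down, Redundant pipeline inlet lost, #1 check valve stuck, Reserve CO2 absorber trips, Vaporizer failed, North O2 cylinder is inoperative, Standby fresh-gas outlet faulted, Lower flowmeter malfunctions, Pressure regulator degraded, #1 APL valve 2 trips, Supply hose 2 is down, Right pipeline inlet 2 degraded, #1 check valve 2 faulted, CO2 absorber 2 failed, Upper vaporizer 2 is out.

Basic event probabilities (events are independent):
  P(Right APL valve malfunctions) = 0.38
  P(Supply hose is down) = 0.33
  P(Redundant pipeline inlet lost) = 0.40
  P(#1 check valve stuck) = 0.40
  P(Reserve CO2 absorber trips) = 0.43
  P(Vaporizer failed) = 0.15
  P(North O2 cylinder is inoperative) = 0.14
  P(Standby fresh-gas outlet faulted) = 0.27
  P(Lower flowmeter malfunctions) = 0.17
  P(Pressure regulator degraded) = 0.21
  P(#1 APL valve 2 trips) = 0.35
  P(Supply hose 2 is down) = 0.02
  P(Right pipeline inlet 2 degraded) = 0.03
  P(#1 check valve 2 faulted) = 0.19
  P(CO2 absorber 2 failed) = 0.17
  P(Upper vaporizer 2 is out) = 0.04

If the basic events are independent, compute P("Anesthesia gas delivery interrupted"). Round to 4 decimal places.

0.9292

P(Pipeline path inoperative) [OR] = 1 − (1−0.38) × (1−0.33) × (1−0.40) = 0.750760
P(Breathing circuit inoperative) [OR] = 1 − (1−0.750760) × (1−0.40) × (1−0.43) × (1−0.15) = 0.927546
P(Cylinder backup down) [AND] = 0.02 × 0.03 × 0.19 × 0.17 = 0.000019
P(Vaporizer chain fails) [OR] = 1 − (1−0.35) × (1−0.000019) = 0.350012
P(O2 supply fails) [OR] = 1 − (1−0.21) × (1−0.350012) × (1−0.04) = 0.507049
P(Scavenge line fails) [OR] = 1 − (1−0.17) × (1−0.507049) = 0.590851
P(Pipeline path 2 lost) [AND] = 0.14 × 0.27 × 0.590851 = 0.022334
P(Anesthesia gas delivery interrupted) [OR] = 1 − (1−0.927546) × (1−0.022334) = 0.929164
Rounded to 4 decimal places: P(Anesthesia gas delivery interrupted) ≈ 0.9292.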